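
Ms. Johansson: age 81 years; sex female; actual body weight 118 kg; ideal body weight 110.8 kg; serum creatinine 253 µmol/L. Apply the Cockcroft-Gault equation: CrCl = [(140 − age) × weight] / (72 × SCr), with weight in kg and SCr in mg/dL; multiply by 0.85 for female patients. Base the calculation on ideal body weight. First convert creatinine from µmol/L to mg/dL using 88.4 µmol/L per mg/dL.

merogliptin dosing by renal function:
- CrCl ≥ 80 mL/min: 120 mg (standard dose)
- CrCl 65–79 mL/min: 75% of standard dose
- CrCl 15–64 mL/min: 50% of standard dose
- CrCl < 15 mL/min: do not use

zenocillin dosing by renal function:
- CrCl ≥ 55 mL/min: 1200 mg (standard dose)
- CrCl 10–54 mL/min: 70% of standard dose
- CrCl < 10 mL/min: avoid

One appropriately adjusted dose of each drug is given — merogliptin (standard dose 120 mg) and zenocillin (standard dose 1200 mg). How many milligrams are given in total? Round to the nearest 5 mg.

SCr = 253 / 88.4 = 2.862 mg/dL
CrCl = (140 − 81) × 110.8 / (72 × 2.862) × 0.85 = 6537.2 / 206.06 × 0.85 ≈ 27.0 mL/min
CrCl ≈ 27 mL/min.
merogliptin: 15–64 mL/min → 50% of 120 mg = 60 mg.
zenocillin: 10–54 mL/min → 70% of 1200 mg = 840 mg.
Total = 60 + 840 = 900 mg.

900 mg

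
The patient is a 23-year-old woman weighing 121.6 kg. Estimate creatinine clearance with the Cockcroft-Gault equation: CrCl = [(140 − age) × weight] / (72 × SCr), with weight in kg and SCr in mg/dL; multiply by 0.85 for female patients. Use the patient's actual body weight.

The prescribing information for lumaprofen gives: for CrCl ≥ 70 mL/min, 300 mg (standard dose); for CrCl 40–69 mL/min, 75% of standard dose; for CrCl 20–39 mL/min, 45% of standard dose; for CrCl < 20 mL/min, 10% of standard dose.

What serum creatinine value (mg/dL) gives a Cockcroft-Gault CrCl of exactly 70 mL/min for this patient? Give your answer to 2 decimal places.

2.40 mg/dL

Standard dose requires CrCl ≥ 70 mL/min.
Set (140 − 23) × 121.6 × 0.85 / (72 × SCr) = 70
SCr = (140 − 23) × 121.6 × 0.85 / (72 × 70) = 2.399 mg/dL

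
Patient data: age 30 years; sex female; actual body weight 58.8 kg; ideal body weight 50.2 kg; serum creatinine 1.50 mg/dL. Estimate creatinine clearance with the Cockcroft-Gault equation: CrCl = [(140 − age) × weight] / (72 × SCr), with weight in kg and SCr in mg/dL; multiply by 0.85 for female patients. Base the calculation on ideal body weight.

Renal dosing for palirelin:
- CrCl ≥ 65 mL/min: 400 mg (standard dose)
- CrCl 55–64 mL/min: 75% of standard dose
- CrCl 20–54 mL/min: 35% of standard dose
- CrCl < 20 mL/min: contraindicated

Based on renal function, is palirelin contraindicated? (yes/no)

CrCl = (140 − 30) × 50.2 / (72 × 1.5) × 0.85 = 5522.0 / 108.00 × 0.85 ≈ 43.5 mL/min
CrCl ≈ 43 mL/min, which is ≥ 20 mL/min.

no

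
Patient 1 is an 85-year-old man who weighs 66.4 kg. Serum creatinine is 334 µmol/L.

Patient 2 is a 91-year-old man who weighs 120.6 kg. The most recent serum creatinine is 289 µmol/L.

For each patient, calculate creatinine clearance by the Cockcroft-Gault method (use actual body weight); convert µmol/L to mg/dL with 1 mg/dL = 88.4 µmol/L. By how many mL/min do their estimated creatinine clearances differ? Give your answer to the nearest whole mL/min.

12 mL/min

Patient 1: SCr = 334 / 88.4 = 3.778 mg/dL
Patient 1: CrCl = (140 − 85) × 66.4 / (72 × 3.778) = 3652.0 / 272.02 ≈ 13.4 mL/min
Patient 2: SCr = 289 / 88.4 = 3.269 mg/dL
Patient 2: CrCl = (140 − 91) × 120.6 / (72 × 3.269) = 5909.4 / 235.37 ≈ 25.1 mL/min
|13.4 − 25.1| = 11.7 mL/min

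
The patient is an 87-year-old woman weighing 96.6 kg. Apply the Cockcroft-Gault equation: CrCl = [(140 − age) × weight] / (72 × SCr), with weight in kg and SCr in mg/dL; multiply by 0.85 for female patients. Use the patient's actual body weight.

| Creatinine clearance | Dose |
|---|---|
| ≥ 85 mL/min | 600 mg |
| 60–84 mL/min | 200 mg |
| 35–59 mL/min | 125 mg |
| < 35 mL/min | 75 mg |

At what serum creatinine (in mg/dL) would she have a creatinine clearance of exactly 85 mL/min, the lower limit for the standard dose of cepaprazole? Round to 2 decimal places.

Standard dose requires CrCl ≥ 85 mL/min.
Set (140 − 87) × 96.6 × 0.85 / (72 × SCr) = 85
SCr = (140 − 87) × 96.6 × 0.85 / (72 × 85) = 0.711 mg/dL

0.71 mg/dL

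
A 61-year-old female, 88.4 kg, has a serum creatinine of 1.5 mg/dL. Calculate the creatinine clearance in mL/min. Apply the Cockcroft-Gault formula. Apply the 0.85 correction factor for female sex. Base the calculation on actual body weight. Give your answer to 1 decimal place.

CrCl = (140 − 61) × 88.4 / (72 × 1.5) × 0.85 = 6983.6 / 108.00 × 0.85 ≈ 55.0 mL/min

55.0 mL/min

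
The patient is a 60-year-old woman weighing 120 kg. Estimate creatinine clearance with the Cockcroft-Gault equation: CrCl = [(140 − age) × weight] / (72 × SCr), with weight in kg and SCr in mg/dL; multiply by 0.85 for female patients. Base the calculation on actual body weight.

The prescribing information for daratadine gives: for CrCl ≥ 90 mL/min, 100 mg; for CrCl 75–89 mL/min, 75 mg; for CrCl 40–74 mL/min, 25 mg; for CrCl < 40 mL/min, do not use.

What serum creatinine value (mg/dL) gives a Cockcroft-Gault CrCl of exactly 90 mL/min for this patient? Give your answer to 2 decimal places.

Standard dose requires CrCl ≥ 90 mL/min.
Set (140 − 60) × 120 × 0.85 / (72 × SCr) = 90
SCr = (140 − 60) × 120 × 0.85 / (72 × 90) = 1.259 mg/dL

1.26 mg/dL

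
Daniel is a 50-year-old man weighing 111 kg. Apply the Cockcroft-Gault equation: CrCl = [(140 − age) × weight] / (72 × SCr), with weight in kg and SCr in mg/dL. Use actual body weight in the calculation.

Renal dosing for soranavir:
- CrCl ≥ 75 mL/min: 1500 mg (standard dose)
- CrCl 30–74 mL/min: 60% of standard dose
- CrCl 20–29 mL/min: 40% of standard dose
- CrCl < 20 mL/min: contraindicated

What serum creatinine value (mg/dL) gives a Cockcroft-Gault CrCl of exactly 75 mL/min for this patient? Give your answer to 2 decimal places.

1.85 mg/dL

Standard dose requires CrCl ≥ 75 mL/min.
Set (140 − 50) × 111 / (72 × SCr) = 75
SCr = (140 − 50) × 111 / (72 × 75) = 1.850 mg/dL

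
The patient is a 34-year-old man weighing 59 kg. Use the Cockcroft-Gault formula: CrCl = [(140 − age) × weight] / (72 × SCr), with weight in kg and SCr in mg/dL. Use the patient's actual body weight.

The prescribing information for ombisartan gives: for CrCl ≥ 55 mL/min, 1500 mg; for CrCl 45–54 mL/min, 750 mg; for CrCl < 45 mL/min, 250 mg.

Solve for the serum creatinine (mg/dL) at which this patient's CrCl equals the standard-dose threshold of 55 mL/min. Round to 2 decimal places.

Standard dose requires CrCl ≥ 55 mL/min.
Set (140 − 34) × 59 / (72 × SCr) = 55
SCr = (140 − 34) × 59 / (72 × 55) = 1.579 mg/dL

1.58 mg/dL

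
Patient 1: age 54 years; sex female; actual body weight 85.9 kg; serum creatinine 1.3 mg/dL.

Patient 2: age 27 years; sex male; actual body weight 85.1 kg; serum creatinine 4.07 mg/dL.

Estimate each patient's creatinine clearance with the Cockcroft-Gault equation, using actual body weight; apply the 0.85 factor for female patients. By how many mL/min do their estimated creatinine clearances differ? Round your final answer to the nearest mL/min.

34 mL/min

Patient 1: CrCl = (140 − 54) × 85.9 / (72 × 1.3) × 0.85 = 7387.4 / 93.60 × 0.85 ≈ 67.1 mL/min
Patient 2: CrCl = (140 − 27) × 85.1 / (72 × 4.07) = 9616.3 / 293.04 ≈ 32.8 mL/min
|67.1 − 32.8| = 34.3 mL/min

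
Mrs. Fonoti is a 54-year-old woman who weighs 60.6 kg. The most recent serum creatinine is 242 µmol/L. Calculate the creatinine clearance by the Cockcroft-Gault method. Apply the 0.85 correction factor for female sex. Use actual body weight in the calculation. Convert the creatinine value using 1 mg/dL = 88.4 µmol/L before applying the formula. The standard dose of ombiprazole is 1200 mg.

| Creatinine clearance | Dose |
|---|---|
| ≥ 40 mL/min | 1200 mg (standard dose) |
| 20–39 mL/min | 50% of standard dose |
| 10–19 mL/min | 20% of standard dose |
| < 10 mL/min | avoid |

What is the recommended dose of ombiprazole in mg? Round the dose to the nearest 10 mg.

SCr = 242 / 88.4 = 2.738 mg/dL
CrCl = (140 − 54) × 60.6 / (72 × 2.738) × 0.85 = 5211.6 / 197.14 × 0.85 ≈ 22.5 mL/min
CrCl ≈ 22 mL/min → bracket 20–39 mL/min.
50% of 1200 mg = 600 mg

600 mg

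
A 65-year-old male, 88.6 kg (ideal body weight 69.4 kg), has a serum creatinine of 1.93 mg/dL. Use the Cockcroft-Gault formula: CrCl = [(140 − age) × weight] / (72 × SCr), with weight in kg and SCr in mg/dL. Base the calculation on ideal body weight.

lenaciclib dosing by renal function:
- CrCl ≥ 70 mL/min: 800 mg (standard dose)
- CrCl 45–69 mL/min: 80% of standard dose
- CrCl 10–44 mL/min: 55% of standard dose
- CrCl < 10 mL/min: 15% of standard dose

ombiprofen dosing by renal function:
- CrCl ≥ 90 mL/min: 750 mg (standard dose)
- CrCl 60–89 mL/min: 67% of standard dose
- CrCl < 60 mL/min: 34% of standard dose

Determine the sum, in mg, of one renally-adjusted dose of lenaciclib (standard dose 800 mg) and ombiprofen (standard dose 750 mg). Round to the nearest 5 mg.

CrCl = (140 − 65) × 69.4 / (72 × 1.93) = 5205.0 / 138.96 ≈ 37.5 mL/min
CrCl ≈ 37 mL/min.
lenaciclib: 10–44 mL/min → 55% of 800 mg = 440 mg.
ombiprofen: < 60 mL/min → 34% of 750 mg = 255 mg.
Total = 440 + 255 = 695 mg.

695 mg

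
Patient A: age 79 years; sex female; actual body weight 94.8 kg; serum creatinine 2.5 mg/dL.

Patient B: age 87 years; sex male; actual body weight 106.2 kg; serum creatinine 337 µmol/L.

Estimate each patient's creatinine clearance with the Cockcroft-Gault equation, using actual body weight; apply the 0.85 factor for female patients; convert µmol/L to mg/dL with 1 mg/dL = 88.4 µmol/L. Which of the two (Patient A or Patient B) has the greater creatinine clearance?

Patient A: CrCl = (140 − 79) × 94.8 / (72 × 2.5) × 0.85 = 5782.8 / 180.00 × 0.85 ≈ 27.3 mL/min
Patient B: SCr = 337 / 88.4 = 3.812 mg/dL
Patient B: CrCl = (140 − 87) × 106.2 / (72 × 3.812) = 5628.6 / 274.46 ≈ 20.5 mL/min
27.3 vs 20.5 mL/min → Patient A is higher.

Patient A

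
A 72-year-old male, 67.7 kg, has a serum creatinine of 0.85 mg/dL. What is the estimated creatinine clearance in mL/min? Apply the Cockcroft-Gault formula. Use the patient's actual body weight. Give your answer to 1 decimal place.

CrCl = (140 − 72) × 67.7 / (72 × 0.85) = 4603.6 / 61.20 ≈ 75.2 mL/min

75.2 mL/min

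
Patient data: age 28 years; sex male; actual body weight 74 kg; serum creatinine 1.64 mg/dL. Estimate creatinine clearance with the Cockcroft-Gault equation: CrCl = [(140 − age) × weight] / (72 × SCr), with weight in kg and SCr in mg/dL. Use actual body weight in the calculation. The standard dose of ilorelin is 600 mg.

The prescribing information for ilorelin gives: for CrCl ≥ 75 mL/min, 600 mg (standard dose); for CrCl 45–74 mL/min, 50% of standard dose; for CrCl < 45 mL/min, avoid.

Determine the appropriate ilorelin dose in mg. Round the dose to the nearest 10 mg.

CrCl = (140 − 28) × 74 / (72 × 1.64) = 8288.0 / 118.08 ≈ 70.2 mL/min
CrCl ≈ 70 mL/min → bracket 45–74 mL/min.
50% of 600 mg = 300 mg

300 mg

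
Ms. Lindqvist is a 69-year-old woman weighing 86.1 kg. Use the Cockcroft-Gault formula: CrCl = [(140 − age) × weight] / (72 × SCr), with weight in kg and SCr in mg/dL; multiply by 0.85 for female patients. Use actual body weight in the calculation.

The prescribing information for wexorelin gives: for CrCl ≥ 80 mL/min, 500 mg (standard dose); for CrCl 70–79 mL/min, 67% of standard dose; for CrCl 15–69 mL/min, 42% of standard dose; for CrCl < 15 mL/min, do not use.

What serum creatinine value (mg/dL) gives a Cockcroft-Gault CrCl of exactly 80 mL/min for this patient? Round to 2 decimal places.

0.90 mg/dL

Standard dose requires CrCl ≥ 80 mL/min.
Set (140 − 69) × 86.1 × 0.85 / (72 × SCr) = 80
SCr = (140 − 69) × 86.1 × 0.85 / (72 × 80) = 0.902 mg/dL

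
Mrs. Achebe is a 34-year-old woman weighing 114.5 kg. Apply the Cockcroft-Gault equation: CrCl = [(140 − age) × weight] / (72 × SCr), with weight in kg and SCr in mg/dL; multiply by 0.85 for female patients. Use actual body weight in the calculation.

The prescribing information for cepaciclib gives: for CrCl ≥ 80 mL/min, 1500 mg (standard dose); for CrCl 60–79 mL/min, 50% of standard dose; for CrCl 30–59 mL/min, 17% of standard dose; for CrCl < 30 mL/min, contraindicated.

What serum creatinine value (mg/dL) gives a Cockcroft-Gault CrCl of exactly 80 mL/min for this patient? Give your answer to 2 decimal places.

Standard dose requires CrCl ≥ 80 mL/min.
Set (140 − 34) × 114.5 × 0.85 / (72 × SCr) = 80
SCr = (140 − 34) × 114.5 × 0.85 / (72 × 80) = 1.791 mg/dL

1.79 mg/dL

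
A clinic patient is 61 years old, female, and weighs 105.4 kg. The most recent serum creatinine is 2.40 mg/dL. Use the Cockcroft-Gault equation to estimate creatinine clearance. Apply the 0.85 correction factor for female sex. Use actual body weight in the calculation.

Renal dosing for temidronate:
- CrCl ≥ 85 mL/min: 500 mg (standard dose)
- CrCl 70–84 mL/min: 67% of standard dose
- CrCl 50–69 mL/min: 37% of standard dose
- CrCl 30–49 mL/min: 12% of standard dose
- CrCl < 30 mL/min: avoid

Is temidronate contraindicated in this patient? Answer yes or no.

no

CrCl = (140 − 61) × 105.4 / (72 × 2.4) × 0.85 = 8326.6 / 172.80 × 0.85 ≈ 41.0 mL/min
CrCl ≈ 41 mL/min, which is ≥ 30 mL/min.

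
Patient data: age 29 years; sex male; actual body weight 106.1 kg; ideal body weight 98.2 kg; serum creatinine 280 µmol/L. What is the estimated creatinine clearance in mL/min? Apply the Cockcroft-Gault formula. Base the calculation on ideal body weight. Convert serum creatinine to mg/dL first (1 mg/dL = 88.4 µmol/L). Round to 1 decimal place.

47.8 mL/min

SCr = 280 / 88.4 = 3.167 mg/dL
CrCl = (140 − 29) × 98.2 / (72 × 3.167) = 10900.2 / 228.02 ≈ 47.8 mL/min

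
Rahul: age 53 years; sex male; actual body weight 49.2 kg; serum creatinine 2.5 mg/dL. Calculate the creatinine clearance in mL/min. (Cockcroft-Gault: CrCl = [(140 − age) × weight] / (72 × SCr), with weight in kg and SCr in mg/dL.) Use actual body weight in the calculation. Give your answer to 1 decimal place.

23.8 mL/min

CrCl = (140 − 53) × 49.2 / (72 × 2.5) = 4280.4 / 180.00 ≈ 23.8 mL/min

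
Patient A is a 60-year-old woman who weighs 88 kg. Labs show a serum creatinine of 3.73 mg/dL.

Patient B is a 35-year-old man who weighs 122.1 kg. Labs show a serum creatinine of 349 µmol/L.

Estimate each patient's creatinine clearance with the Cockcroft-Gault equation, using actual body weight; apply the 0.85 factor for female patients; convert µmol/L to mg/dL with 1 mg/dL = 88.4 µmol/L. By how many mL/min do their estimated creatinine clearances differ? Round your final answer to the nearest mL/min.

Patient A: CrCl = (140 − 60) × 88 / (72 × 3.73) × 0.85 = 7040.0 / 268.56 × 0.85 ≈ 22.3 mL/min
Patient B: SCr = 349 / 88.4 = 3.948 mg/dL
Patient B: CrCl = (140 − 35) × 122.1 / (72 × 3.948) = 12820.5 / 284.26 ≈ 45.1 mL/min
|22.3 − 45.1| = 22.8 mL/min

23 mL/min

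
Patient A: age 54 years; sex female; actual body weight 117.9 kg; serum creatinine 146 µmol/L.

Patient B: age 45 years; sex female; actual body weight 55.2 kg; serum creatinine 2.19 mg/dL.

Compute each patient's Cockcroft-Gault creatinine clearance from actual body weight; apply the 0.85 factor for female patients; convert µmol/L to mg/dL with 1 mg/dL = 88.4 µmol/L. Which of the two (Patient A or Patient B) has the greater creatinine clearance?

Patient A: SCr = 146 / 88.4 = 1.652 mg/dL
Patient A: CrCl = (140 − 54) × 117.9 / (72 × 1.652) × 0.85 = 10139.4 / 118.94 × 0.85 ≈ 72.5 mL/min
Patient B: CrCl = (140 − 45) × 55.2 / (72 × 2.19) × 0.85 = 5244.0 / 157.68 × 0.85 ≈ 28.3 mL/min
72.5 vs 28.3 mL/min → Patient A is higher.

Patient A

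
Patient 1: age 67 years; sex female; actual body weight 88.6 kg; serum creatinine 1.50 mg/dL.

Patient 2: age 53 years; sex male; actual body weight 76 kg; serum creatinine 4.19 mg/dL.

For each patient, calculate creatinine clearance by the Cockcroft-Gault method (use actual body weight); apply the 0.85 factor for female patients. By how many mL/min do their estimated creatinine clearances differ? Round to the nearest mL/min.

29 mL/min

Patient 1: CrCl = (140 − 67) × 88.6 / (72 × 1.5) × 0.85 = 6467.8 / 108.00 × 0.85 ≈ 50.9 mL/min
Patient 2: CrCl = (140 − 53) × 76 / (72 × 4.19) = 6612.0 / 301.68 ≈ 21.9 mL/min
|50.9 − 21.9| = 29.0 mL/min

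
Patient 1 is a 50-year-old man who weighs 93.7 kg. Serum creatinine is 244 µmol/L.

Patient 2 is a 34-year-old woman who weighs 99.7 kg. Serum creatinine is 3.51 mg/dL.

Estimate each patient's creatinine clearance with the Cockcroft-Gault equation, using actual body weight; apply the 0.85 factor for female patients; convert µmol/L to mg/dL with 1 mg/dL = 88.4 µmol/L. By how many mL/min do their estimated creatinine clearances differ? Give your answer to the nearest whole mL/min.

7 mL/min

Patient 1: SCr = 244 / 88.4 = 2.76 mg/dL
Patient 1: CrCl = (140 − 50) × 93.7 / (72 × 2.76) = 8433.0 / 198.72 ≈ 42.4 mL/min
Patient 2: CrCl = (140 − 34) × 99.7 / (72 × 3.51) × 0.85 = 10568.2 / 252.72 × 0.85 ≈ 35.5 mL/min
|42.4 − 35.5| = 6.9 mL/min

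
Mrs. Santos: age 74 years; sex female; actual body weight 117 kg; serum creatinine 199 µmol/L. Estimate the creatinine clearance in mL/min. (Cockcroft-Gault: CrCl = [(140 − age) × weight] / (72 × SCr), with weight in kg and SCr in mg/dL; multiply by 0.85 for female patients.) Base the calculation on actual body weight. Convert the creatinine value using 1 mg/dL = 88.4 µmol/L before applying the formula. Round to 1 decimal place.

40.5 mL/min

SCr = 199 / 88.4 = 2.251 mg/dL
CrCl = (140 − 74) × 117 / (72 × 2.251) × 0.85 = 7722.0 / 162.07 × 0.85 ≈ 40.5 mL/min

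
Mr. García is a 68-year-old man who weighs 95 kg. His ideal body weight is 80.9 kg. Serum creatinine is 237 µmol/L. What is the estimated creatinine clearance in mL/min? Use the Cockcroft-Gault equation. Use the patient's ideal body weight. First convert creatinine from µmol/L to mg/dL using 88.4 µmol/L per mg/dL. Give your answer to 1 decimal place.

SCr = 237 / 88.4 = 2.681 mg/dL
CrCl = (140 − 68) × 80.9 / (72 × 2.681) = 5824.8 / 193.03 ≈ 30.2 mL/min

30.2 mL/min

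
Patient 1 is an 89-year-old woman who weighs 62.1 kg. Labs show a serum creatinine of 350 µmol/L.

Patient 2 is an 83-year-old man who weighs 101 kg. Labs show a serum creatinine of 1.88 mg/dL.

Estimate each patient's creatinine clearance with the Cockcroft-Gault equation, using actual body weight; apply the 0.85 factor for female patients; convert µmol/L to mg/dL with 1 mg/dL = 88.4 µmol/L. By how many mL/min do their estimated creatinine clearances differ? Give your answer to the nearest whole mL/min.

33 mL/min

Patient 1: SCr = 350 / 88.4 = 3.959 mg/dL
Patient 1: CrCl = (140 − 89) × 62.1 / (72 × 3.959) × 0.85 = 3167.1 / 285.05 × 0.85 ≈ 9.4 mL/min
Patient 2: CrCl = (140 − 83) × 101 / (72 × 1.88) = 5757.0 / 135.36 ≈ 42.5 mL/min
|9.4 − 42.5| = 33.1 mL/min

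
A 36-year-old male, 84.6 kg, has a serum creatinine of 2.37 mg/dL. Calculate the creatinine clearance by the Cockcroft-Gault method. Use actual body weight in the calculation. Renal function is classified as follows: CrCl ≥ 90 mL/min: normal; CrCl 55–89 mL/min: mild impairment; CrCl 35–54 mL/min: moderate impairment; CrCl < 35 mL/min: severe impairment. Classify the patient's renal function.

moderate impairment

CrCl = (140 − 36) × 84.6 / (72 × 2.37) = 8798.4 / 170.64 ≈ 51.6 mL/min
52 mL/min falls in the 'moderate impairment' range.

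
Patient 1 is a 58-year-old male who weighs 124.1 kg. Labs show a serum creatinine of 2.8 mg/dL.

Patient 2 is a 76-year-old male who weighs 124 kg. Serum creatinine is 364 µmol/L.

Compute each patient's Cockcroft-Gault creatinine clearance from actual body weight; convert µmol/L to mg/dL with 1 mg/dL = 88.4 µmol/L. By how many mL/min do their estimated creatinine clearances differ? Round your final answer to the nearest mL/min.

24 mL/min

Patient 1: CrCl = (140 − 58) × 124.1 / (72 × 2.8) = 10176.2 / 201.60 ≈ 50.5 mL/min
Patient 2: SCr = 364 / 88.4 = 4.118 mg/dL
Patient 2: CrCl = (140 − 76) × 124 / (72 × 4.118) = 7936.0 / 296.50 ≈ 26.8 mL/min
|50.5 − 26.8| = 23.7 mL/min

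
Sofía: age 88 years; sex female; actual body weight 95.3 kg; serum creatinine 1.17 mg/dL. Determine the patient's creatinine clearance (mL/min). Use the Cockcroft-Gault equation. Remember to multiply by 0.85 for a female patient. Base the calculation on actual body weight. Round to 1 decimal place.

50.0 mL/min

CrCl = (140 − 88) × 95.3 / (72 × 1.17) × 0.85 = 4955.6 / 84.24 × 0.85 ≈ 50.0 mL/min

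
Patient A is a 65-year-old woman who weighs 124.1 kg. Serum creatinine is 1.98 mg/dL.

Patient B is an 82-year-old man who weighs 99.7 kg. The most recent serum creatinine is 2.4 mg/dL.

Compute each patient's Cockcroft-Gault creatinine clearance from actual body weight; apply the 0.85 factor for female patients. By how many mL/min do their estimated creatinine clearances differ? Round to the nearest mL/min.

22 mL/min

Patient A: CrCl = (140 − 65) × 124.1 / (72 × 1.98) × 0.85 = 9307.5 / 142.56 × 0.85 ≈ 55.5 mL/min
Patient B: CrCl = (140 − 82) × 99.7 / (72 × 2.4) = 5782.6 / 172.80 ≈ 33.5 mL/min
|55.5 − 33.5| = 22.0 mL/min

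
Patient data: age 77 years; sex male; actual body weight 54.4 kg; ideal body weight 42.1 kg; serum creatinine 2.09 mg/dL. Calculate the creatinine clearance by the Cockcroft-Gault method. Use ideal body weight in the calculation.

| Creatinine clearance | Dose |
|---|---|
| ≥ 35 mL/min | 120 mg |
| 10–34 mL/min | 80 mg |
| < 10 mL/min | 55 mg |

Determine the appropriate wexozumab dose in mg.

80 mg

CrCl = (140 − 77) × 42.1 / (72 × 2.09) = 2652.3 / 150.48 ≈ 17.6 mL/min
CrCl ≈ 18 mL/min → bracket 10–34 mL/min.
Dose for this bracket: 80 mg.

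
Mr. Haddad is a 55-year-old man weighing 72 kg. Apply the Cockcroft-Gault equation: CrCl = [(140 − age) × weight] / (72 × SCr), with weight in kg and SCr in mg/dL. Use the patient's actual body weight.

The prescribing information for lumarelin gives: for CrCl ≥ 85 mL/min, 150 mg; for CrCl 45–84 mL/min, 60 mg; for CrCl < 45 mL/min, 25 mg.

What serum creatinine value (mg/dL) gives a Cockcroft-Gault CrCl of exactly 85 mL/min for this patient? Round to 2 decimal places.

1.00 mg/dL

Standard dose requires CrCl ≥ 85 mL/min.
Set (140 − 55) × 72 / (72 × SCr) = 85
SCr = (140 − 55) × 72 / (72 × 85) = 1.000 mg/dL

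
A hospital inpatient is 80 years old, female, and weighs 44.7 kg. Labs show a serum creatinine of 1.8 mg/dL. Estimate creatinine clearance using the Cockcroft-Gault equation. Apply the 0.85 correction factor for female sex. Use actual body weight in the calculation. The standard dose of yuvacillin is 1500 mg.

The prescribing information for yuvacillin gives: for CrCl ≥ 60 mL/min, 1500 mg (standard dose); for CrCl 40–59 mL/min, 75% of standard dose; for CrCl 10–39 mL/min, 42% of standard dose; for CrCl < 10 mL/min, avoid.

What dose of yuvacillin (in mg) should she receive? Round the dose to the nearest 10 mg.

630 mg

CrCl = (140 − 80) × 44.7 / (72 × 1.8) × 0.85 = 2682.0 / 129.60 × 0.85 ≈ 17.6 mL/min
CrCl ≈ 18 mL/min → bracket 10–39 mL/min.
42% of 1500 mg = 630 mg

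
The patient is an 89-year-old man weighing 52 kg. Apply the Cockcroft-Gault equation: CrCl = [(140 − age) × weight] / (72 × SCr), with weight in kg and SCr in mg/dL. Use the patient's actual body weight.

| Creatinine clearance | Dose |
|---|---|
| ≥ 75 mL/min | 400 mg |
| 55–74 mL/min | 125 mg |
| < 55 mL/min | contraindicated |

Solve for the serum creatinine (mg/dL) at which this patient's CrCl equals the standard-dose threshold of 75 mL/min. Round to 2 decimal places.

0.49 mg/dL

Standard dose requires CrCl ≥ 75 mL/min.
Set (140 − 89) × 52 / (72 × SCr) = 75
SCr = (140 − 89) × 52 / (72 × 75) = 0.491 mg/dL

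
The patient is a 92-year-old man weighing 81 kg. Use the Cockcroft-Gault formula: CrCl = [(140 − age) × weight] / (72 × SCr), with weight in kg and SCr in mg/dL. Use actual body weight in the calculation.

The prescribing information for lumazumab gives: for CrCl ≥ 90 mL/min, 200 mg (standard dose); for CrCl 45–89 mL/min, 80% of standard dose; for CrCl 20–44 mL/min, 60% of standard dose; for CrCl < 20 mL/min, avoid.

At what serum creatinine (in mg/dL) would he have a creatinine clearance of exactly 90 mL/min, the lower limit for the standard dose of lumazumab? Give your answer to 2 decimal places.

0.60 mg/dL

Standard dose requires CrCl ≥ 90 mL/min.
Set (140 − 92) × 81 / (72 × SCr) = 90
SCr = (140 − 92) × 81 / (72 × 90) = 0.600 mg/dL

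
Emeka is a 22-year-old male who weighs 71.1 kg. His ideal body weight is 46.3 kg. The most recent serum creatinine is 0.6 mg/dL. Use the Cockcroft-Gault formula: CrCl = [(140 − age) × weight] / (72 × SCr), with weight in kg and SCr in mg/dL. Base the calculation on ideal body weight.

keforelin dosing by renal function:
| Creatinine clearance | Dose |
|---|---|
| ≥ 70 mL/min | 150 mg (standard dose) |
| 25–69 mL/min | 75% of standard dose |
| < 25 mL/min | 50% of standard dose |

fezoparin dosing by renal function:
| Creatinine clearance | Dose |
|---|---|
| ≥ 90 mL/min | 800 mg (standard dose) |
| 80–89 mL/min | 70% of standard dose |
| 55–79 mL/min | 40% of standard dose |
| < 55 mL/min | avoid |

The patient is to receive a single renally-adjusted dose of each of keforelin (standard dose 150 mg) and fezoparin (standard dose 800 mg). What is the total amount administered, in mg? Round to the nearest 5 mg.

950 mg

CrCl = (140 − 22) × 46.3 / (72 × 0.6) = 5463.4 / 43.20 ≈ 126.5 mL/min
CrCl ≈ 126 mL/min.
keforelin: ≥ 70 mL/min → 100% of 150 mg = 150 mg.
fezoparin: ≥ 90 mL/min → 100% of 800 mg = 800 mg.
Total = 150 + 800 = 950 mg.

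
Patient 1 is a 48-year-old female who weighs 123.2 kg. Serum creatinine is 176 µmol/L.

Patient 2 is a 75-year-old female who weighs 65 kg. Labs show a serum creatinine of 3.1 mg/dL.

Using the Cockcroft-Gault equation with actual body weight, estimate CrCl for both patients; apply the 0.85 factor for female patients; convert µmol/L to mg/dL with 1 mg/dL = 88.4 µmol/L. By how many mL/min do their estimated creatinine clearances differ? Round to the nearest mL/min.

Patient 1: SCr = 176 / 88.4 = 1.991 mg/dL
Patient 1: CrCl = (140 − 48) × 123.2 / (72 × 1.991) × 0.85 = 11334.4 / 143.35 × 0.85 ≈ 67.2 mL/min
Patient 2: CrCl = (140 − 75) × 65 / (72 × 3.1) × 0.85 = 4225.0 / 223.20 × 0.85 ≈ 16.1 mL/min
|67.2 − 16.1| = 51.1 mL/min

51 mL/min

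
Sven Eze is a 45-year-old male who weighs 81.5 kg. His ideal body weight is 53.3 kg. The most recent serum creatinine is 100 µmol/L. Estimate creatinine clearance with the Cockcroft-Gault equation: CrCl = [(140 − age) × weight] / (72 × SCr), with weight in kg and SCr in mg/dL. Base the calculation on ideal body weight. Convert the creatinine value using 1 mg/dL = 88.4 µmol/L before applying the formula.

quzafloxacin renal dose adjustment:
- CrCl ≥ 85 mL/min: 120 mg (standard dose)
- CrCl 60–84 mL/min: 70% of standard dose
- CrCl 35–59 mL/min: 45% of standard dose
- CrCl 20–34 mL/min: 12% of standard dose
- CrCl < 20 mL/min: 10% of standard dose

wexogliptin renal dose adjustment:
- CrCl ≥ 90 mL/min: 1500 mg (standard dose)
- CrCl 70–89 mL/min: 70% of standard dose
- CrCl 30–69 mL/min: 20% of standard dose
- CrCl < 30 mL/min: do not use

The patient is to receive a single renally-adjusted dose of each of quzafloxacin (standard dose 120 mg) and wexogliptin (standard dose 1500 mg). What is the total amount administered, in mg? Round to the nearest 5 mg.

SCr = 100 / 88.4 = 1.131 mg/dL
CrCl = (140 − 45) × 53.3 / (72 × 1.131) = 5063.5 / 81.43 ≈ 62.2 mL/min
CrCl ≈ 62 mL/min.
quzafloxacin: 60–84 mL/min → 70% of 120 mg = 84 mg.
wexogliptin: 30–69 mL/min → 20% of 1500 mg = 300 mg.
Total = 84 + 300 = 384 mg.

385 mg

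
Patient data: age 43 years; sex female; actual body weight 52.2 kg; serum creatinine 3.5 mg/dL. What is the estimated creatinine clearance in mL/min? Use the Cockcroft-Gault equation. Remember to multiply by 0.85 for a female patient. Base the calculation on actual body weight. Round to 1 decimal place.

CrCl = (140 − 43) × 52.2 / (72 × 3.5) × 0.85 = 5063.4 / 252.00 × 0.85 ≈ 17.1 mL/min

17.1 mL/min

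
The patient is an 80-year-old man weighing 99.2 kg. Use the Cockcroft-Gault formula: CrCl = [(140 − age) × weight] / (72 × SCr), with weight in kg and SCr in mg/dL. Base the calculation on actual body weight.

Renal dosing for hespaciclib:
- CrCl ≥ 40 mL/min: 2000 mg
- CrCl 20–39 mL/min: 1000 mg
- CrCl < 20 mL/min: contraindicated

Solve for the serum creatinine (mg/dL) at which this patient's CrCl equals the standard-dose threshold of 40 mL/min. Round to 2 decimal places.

2.07 mg/dL

Standard dose requires CrCl ≥ 40 mL/min.
Set (140 − 80) × 99.2 / (72 × SCr) = 40
SCr = (140 − 80) × 99.2 / (72 × 40) = 2.067 mg/dL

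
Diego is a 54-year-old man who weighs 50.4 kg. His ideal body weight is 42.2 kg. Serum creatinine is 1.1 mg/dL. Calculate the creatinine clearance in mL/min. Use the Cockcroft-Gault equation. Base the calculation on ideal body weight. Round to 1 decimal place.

45.8 mL/min

CrCl = (140 − 54) × 42.2 / (72 × 1.1) = 3629.2 / 79.20 ≈ 45.8 mL/min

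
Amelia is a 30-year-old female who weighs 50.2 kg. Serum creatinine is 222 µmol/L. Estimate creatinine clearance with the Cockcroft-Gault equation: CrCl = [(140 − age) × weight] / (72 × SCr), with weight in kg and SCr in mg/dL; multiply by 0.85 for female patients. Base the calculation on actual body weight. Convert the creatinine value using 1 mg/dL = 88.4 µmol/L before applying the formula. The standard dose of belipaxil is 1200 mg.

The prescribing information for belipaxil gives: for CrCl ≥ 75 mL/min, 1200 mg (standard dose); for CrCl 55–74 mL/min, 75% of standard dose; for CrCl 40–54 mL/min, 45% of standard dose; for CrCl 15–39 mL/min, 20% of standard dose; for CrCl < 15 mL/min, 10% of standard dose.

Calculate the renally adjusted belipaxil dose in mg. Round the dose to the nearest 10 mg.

240 mg

SCr = 222 / 88.4 = 2.511 mg/dL
CrCl = (140 − 30) × 50.2 / (72 × 2.511) × 0.85 = 5522.0 / 180.79 × 0.85 ≈ 26.0 mL/min
CrCl ≈ 26 mL/min → bracket 15–39 mL/min.
20% of 1200 mg = 240 mg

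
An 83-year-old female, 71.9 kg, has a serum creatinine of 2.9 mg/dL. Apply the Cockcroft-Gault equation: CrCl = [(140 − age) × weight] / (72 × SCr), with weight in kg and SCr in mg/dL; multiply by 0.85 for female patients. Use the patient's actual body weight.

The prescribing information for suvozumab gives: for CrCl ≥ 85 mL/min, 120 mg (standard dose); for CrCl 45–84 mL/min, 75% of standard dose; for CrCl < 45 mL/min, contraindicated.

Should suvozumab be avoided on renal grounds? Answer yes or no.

yes

CrCl = (140 − 83) × 71.9 / (72 × 2.9) × 0.85 = 4098.3 / 208.80 × 0.85 ≈ 16.7 mL/min
CrCl ≈ 17 mL/min, which is < 45 mL/min.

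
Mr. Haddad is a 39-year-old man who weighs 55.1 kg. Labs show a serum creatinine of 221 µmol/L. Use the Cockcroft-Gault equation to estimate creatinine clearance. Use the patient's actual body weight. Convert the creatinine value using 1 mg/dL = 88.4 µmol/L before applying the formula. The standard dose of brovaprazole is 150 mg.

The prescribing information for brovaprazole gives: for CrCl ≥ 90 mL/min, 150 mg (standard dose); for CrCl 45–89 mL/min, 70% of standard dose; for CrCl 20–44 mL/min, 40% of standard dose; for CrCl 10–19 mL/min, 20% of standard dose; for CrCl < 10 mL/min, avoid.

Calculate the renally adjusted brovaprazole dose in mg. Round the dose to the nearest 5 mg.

60 mg

SCr = 221 / 88.4 = 2.5 mg/dL
CrCl = (140 − 39) × 55.1 / (72 × 2.5) = 5565.1 / 180.00 ≈ 30.9 mL/min
CrCl ≈ 31 mL/min → bracket 20–44 mL/min.
40% of 150 mg = 60 mg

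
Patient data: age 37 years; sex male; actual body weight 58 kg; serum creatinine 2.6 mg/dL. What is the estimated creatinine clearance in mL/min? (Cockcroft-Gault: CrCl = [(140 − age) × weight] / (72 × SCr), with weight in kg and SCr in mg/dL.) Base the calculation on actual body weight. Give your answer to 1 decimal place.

CrCl = (140 − 37) × 58 / (72 × 2.6) = 5974.0 / 187.20 ≈ 31.9 mL/min

31.9 mL/min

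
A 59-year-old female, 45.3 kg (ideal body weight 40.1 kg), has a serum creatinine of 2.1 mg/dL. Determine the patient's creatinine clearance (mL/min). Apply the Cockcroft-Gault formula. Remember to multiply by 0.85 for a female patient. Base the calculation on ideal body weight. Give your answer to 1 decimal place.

18.3 mL/min

CrCl = (140 − 59) × 40.1 / (72 × 2.1) × 0.85 = 3248.1 / 151.20 × 0.85 ≈ 18.3 mL/min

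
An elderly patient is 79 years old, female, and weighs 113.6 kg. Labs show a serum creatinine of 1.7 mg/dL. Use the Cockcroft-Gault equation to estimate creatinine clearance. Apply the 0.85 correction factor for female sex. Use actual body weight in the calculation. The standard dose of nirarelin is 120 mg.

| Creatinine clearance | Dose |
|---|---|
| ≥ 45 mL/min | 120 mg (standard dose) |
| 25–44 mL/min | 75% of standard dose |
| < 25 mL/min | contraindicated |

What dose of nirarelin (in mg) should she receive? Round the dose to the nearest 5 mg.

120 mg

CrCl = (140 − 79) × 113.6 / (72 × 1.7) × 0.85 = 6929.6 / 122.40 × 0.85 ≈ 48.1 mL/min
CrCl ≈ 48 mL/min → bracket ≥ 45 mL/min.
100% of 120 mg = 120 mg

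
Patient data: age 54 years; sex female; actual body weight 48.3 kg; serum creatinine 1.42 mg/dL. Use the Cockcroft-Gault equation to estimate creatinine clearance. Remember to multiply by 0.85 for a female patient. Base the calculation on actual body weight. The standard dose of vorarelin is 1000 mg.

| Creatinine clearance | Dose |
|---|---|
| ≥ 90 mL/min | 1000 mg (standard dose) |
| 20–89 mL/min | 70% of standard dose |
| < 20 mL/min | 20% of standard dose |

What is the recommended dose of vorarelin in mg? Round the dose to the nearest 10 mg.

CrCl = (140 − 54) × 48.3 / (72 × 1.42) × 0.85 = 4153.8 / 102.24 × 0.85 ≈ 34.5 mL/min
CrCl ≈ 35 mL/min → bracket 20–89 mL/min.
70% of 1000 mg = 700 mg

700 mg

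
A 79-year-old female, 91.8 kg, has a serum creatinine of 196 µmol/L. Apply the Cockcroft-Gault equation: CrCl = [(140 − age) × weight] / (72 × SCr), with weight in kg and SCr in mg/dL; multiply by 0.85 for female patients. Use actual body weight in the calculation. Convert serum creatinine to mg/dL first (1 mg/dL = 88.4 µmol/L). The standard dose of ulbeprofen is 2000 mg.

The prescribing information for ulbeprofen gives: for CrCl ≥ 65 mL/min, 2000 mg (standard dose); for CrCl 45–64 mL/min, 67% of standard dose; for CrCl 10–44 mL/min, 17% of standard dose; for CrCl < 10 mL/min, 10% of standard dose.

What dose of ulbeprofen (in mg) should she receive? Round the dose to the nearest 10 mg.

SCr = 196 / 88.4 = 2.217 mg/dL
CrCl = (140 − 79) × 91.8 / (72 × 2.217) × 0.85 = 5599.8 / 159.62 × 0.85 ≈ 29.8 mL/min
CrCl ≈ 30 mL/min → bracket 10–44 mL/min.
17% of 2000 mg = 340 mg

340 mg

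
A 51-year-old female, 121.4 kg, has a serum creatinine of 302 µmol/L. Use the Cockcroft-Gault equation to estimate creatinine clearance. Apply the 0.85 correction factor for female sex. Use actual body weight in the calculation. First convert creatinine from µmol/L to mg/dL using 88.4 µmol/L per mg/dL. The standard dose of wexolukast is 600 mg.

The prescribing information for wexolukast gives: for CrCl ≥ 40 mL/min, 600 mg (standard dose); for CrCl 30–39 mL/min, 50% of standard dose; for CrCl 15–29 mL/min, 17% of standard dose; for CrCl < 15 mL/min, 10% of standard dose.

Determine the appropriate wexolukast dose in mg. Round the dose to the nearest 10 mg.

300 mg

SCr = 302 / 88.4 = 3.416 mg/dL
CrCl = (140 − 51) × 121.4 / (72 × 3.416) × 0.85 = 10804.6 / 245.95 × 0.85 ≈ 37.3 mL/min
CrCl ≈ 37 mL/min → bracket 30–39 mL/min.
50% of 600 mg = 300 mg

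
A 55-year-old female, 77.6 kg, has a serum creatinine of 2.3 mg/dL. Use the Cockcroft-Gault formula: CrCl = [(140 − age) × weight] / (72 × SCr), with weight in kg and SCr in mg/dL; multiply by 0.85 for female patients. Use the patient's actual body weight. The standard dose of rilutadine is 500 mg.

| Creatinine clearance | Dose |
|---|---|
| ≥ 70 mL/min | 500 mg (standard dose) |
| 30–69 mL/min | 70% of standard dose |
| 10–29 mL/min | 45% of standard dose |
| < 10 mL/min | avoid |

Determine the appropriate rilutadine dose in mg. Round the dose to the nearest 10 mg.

350 mg

CrCl = (140 − 55) × 77.6 / (72 × 2.3) × 0.85 = 6596.0 / 165.60 × 0.85 ≈ 33.9 mL/min
CrCl ≈ 34 mL/min → bracket 30–69 mL/min.
70% of 500 mg = 350 mg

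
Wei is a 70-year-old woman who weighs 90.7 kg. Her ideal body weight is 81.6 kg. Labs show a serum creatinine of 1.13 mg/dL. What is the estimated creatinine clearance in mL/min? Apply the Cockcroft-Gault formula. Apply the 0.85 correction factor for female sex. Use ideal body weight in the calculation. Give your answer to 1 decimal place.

59.7 mL/min

CrCl = (140 − 70) × 81.6 / (72 × 1.13) × 0.85 = 5712.0 / 81.36 × 0.85 ≈ 59.7 mL/min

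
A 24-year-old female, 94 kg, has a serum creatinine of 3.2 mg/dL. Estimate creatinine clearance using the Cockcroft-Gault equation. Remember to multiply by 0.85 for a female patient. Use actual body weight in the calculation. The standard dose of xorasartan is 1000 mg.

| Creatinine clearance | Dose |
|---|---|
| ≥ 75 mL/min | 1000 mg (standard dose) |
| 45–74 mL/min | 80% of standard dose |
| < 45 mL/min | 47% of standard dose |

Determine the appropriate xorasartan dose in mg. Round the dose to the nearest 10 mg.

CrCl = (140 − 24) × 94 / (72 × 3.2) × 0.85 = 10904.0 / 230.40 × 0.85 ≈ 40.2 mL/min
CrCl ≈ 40 mL/min → bracket < 45 mL/min.
47% of 1000 mg = 470 mg

470 mg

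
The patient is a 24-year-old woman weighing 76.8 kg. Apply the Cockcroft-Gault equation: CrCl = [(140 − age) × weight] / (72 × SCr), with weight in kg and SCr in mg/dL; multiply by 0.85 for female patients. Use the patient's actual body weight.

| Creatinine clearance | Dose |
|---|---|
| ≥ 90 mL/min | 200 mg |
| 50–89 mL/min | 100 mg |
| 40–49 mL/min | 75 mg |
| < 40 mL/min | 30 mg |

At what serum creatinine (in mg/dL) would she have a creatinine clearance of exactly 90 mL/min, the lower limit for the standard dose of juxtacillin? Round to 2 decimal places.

Standard dose requires CrCl ≥ 90 mL/min.
Set (140 − 24) × 76.8 × 0.85 / (72 × SCr) = 90
SCr = (140 − 24) × 76.8 × 0.85 / (72 × 90) = 1.169 mg/dL

1.17 mg/dL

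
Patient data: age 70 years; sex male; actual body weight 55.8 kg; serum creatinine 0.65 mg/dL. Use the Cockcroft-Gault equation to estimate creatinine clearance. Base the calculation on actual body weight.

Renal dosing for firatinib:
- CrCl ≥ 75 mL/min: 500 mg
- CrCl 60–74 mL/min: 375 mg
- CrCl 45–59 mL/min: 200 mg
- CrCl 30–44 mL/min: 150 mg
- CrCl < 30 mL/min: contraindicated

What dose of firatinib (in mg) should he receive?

CrCl = (140 − 70) × 55.8 / (72 × 0.65) = 3906.0 / 46.80 ≈ 83.5 mL/min
CrCl ≈ 83 mL/min → bracket ≥ 75 mL/min.
Dose for this bracket: 500 mg.

500 mg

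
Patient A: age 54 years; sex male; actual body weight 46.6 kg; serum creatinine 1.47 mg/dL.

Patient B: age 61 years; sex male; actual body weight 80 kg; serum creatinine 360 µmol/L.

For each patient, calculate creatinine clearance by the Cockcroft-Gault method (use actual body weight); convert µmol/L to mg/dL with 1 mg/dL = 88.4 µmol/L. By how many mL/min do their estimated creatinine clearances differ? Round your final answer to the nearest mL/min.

16 mL/min

Patient A: CrCl = (140 − 54) × 46.6 / (72 × 1.47) = 4007.6 / 105.84 ≈ 37.9 mL/min
Patient B: SCr = 360 / 88.4 = 4.072 mg/dL
Patient B: CrCl = (140 − 61) × 80 / (72 × 4.072) = 6320.0 / 293.18 ≈ 21.6 mL/min
|37.9 − 21.6| = 16.3 mL/min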